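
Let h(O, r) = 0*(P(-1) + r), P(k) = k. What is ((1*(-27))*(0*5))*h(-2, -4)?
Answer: 0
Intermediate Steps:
h(O, r) = 0 (h(O, r) = 0*(-1 + r) = 0)
((1*(-27))*(0*5))*h(-2, -4) = ((1*(-27))*(0*5))*0 = -27*0*0 = 0*0 = 0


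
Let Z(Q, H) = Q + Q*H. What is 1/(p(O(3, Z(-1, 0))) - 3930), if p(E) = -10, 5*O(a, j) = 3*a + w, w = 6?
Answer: -1/3940 ≈ -0.00025381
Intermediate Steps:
Z(Q, H) = Q + H*Q
O(a, j) = 6/5 + 3*a/5 (O(a, j) = (3*a + 6)/5 = (6 + 3*a)/5 = 6/5 + 3*a/5)
1/(p(O(3, Z(-1, 0))) - 3930) = 1/(-10 - 3930) = 1/(-3940) = -1/3940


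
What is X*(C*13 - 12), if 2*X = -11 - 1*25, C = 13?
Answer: -2826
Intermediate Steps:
X = -18 (X = (-11 - 1*25)/2 = (-11 - 25)/2 = (½)*(-36) = -18)
X*(C*13 - 12) = -18*(13*13 - 12) = -18*(169 - 12) = -18*157 = -2826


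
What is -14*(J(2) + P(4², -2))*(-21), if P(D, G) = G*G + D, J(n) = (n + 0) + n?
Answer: 7056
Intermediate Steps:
J(n) = 2*n (J(n) = n + n = 2*n)
P(D, G) = D + G² (P(D, G) = G² + D = D + G²)
-14*(J(2) + P(4², -2))*(-21) = -14*(2*2 + (4² + (-2)²))*(-21) = -14*(4 + (16 + 4))*(-21) = -14*(4 + 20)*(-21) = -336*(-21) = -14*(-504) = 7056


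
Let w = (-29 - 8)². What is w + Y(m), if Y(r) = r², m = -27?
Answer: 2098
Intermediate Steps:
w = 1369 (w = (-37)² = 1369)
w + Y(m) = 1369 + (-27)² = 1369 + 729 = 2098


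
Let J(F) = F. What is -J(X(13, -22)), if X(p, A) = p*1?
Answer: -13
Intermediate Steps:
X(p, A) = p
-J(X(13, -22)) = -1*13 = -13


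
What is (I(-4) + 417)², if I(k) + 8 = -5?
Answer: 163216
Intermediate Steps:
I(k) = -13 (I(k) = -8 - 5 = -13)
(I(-4) + 417)² = (-13 + 417)² = 404² = 163216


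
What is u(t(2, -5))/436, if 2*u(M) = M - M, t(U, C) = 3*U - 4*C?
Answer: 0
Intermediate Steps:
t(U, C) = -4*C + 3*U
u(M) = 0 (u(M) = (M - M)/2 = (½)*0 = 0)
u(t(2, -5))/436 = 0/436 = 0*(1/436) = 0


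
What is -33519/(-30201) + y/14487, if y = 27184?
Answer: 435524579/145840629 ≈ 2.9863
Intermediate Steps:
-33519/(-30201) + y/14487 = -33519/(-30201) + 27184/14487 = -33519*(-1/30201) + 27184*(1/14487) = 11173/10067 + 27184/14487 = 435524579/145840629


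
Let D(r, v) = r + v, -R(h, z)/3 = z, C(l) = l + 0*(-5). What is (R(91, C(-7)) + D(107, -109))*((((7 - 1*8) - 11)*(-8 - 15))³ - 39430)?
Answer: 398717774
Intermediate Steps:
C(l) = l (C(l) = l + 0 = l)
R(h, z) = -3*z
(R(91, C(-7)) + D(107, -109))*((((7 - 1*8) - 11)*(-8 - 15))³ - 39430) = (-3*(-7) + (107 - 109))*((((7 - 1*8) - 11)*(-8 - 15))³ - 39430) = (21 - 2)*((((7 - 8) - 11)*(-23))³ - 39430) = 19*(((-1 - 11)*(-23))³ - 39430) = 19*((-12*(-23))³ - 39430) = 19*(276³ - 39430) = 19*(21024576 - 39430) = 19*20985146 = 398717774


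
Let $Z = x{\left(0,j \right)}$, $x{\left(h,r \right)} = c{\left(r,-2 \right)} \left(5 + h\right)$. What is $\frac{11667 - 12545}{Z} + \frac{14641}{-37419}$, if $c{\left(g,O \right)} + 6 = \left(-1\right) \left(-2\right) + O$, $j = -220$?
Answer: $\frac{1800814}{62365} \approx 28.875$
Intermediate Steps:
$c{\left(g,O \right)} = -4 + O$ ($c{\left(g,O \right)} = -6 + \left(\left(-1\right) \left(-2\right) + O\right) = -6 + \left(2 + O\right) = -4 + O$)
$x{\left(h,r \right)} = -30 - 6 h$ ($x{\left(h,r \right)} = \left(-4 - 2\right) \left(5 + h\right) = - 6 \left(5 + h\right) = -30 - 6 h$)
$Z = -30$ ($Z = -30 - 0 = -30 + 0 = -30$)
$\frac{11667 - 12545}{Z} + \frac{14641}{-37419} = \frac{11667 - 12545}{-30} + \frac{14641}{-37419} = \left(11667 - 12545\right) \left(- \frac{1}{30}\right) + 14641 \left(- \frac{1}{37419}\right) = \left(-878\right) \left(- \frac{1}{30}\right) - \frac{14641}{37419} = \frac{439}{15} - \frac{14641}{37419} = \frac{1800814}{62365}$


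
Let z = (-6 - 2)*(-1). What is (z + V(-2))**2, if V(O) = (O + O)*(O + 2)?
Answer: 64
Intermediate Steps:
V(O) = 2*O*(2 + O) (V(O) = (2*O)*(2 + O) = 2*O*(2 + O))
z = 8 (z = -8*(-1) = 8)
(z + V(-2))**2 = (8 + 2*(-2)*(2 - 2))**2 = (8 + 2*(-2)*0)**2 = (8 + 0)**2 = 8**2 = 64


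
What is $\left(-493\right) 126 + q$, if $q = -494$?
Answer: $-62612$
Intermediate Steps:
$\left(-493\right) 126 + q = \left(-493\right) 126 - 494 = -62118 - 494 = -62612$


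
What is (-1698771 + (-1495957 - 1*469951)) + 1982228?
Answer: -1682451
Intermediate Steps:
(-1698771 + (-1495957 - 1*469951)) + 1982228 = (-1698771 + (-1495957 - 469951)) + 1982228 = (-1698771 - 1965908) + 1982228 = -3664679 + 1982228 = -1682451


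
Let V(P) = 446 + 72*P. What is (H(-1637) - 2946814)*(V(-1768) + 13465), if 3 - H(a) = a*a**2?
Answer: -497061136237170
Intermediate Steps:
H(a) = 3 - a**3 (H(a) = 3 - a*a**2 = 3 - a**3)
(H(-1637) - 2946814)*(V(-1768) + 13465) = ((3 - 1*(-1637)**3) - 2946814)*((446 + 72*(-1768)) + 13465) = ((3 - 1*(-4386781853)) - 2946814)*((446 - 127296) + 13465) = ((3 + 4386781853) - 2946814)*(-126850 + 13465) = (4386781856 - 2946814)*(-113385) = 4383835042*(-113385) = -497061136237170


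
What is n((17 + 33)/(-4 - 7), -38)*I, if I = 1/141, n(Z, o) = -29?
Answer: -29/141 ≈ -0.20567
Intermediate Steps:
I = 1/141 ≈ 0.0070922
n((17 + 33)/(-4 - 7), -38)*I = -29*1/141 = -29/141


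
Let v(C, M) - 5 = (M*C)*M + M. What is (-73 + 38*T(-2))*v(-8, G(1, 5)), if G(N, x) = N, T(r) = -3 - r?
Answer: 222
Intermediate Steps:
v(C, M) = 5 + M + C*M**2 (v(C, M) = 5 + ((M*C)*M + M) = 5 + ((C*M)*M + M) = 5 + (C*M**2 + M) = 5 + (M + C*M**2) = 5 + M + C*M**2)
(-73 + 38*T(-2))*v(-8, G(1, 5)) = (-73 + 38*(-3 - 1*(-2)))*(5 + 1 - 8*1**2) = (-73 + 38*(-3 + 2))*(5 + 1 - 8*1) = (-73 + 38*(-1))*(5 + 1 - 8) = (-73 - 38)*(-2) = -111*(-2) = 222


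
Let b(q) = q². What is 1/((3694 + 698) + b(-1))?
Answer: 1/4393 ≈ 0.00022763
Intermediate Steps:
1/((3694 + 698) + b(-1)) = 1/((3694 + 698) + (-1)²) = 1/(4392 + 1) = 1/4393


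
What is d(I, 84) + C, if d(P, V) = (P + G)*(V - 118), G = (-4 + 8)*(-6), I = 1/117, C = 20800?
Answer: 2529038/117 ≈ 21616.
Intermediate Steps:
I = 1/117 ≈ 0.0085470
G = -24 (G = 4*(-6) = -24)
d(P, V) = (-118 + V)*(-24 + P) (d(P, V) = (P - 24)*(V - 118) = (-24 + P)*(-118 + V) = (-118 + V)*(-24 + P))
d(I, 84) + C = (2832 - 118*1/117 - 24*84 + (1/117)*84) + 20800 = (2832 - 118/117 - 2016 + 28/39) + 20800 = 95438/117 + 20800 = 2529038/117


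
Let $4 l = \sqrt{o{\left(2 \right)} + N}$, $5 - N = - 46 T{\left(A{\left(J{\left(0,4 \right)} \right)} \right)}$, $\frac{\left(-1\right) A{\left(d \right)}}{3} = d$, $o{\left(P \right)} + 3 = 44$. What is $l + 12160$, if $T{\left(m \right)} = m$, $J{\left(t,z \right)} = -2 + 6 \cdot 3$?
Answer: $12160 + \frac{i \sqrt{2162}}{4} \approx 12160.0 + 11.624 i$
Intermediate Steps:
$J{\left(t,z \right)} = 16$ ($J{\left(t,z \right)} = -2 + 18 = 16$)
$o{\left(P \right)} = 41$ ($o{\left(P \right)} = -3 + 44 = 41$)
$A{\left(d \right)} = - 3 d$
$N = -2203$ ($N = 5 - - 46 \left(\left(-3\right) 16\right) = 5 - \left(-46\right) \left(-48\right) = 5 - 2208 = -2203$)
$l = \frac{i \sqrt{2162}}{4}$ ($l = \frac{\sqrt{41 - 2203}}{4} = \frac{\sqrt{-2162}}{4} = \frac{i \sqrt{2162}}{4} \approx 11.624 i$)
$l + 12160 = \frac{i \sqrt{2162}}{4} + 12160 = 12160 + \frac{i \sqrt{2162}}{4}$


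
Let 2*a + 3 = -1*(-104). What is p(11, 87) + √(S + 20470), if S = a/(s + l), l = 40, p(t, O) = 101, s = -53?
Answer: 101 + √13835094/26 ≈ 244.06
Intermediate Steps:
a = 101/2 (a = -3/2 + (-1*(-104))/2 = -3/2 + (½)*104 = -3/2 + 52 = 101/2 ≈ 50.500)
S = -101/26 (S = 101/(2*(-53 + 40)) = (101/2)/(-13) = (101/2)*(-1/13) = -101/26 ≈ -3.8846)
p(11, 87) + √(S + 20470) = 101 + √(-101/26 + 20470) = 101 + √(532119/26) = 101 + √13835094/26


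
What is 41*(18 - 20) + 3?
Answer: -79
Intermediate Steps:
41*(18 - 20) + 3 = 41*(-2) + 3 = -82 + 3 = -79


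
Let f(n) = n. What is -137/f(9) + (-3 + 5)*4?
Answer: -65/9 ≈ -7.2222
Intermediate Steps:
-137/f(9) + (-3 + 5)*4 = -137/9 + (-3 + 5)*4 = (⅑)*(-137) + 2*4 = -137/9 + 8 = -65/9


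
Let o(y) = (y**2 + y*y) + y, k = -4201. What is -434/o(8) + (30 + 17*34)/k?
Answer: -952961/285668 ≈ -3.3359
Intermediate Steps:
o(y) = y + 2*y**2 (o(y) = (y**2 + y**2) + y = 2*y**2 + y = y + 2*y**2)
-434/o(8) + (30 + 17*34)/k = -434*1/(8*(1 + 2*8)) + (30 + 17*34)/(-4201) = -434*1/(8*(1 + 16)) + (30 + 578)*(-1/4201) = -434/(8*17) + 608*(-1/4201) = -434/136 - 608/4201 = -434*1/136 - 608/4201 = -217/68 - 608/4201 = -952961/285668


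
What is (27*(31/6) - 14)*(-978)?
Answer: -122739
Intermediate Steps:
(27*(31/6) - 14)*(-978) = (279/2 - 14)*(-978) = (251/2)*(-978) = -122739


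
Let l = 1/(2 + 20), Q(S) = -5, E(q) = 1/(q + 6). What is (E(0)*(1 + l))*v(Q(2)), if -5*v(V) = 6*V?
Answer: 23/22 ≈ 1.0455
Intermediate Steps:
E(q) = 1/(6 + q)
v(V) = -6*V/5
l = 1/22 ≈ 0.045455
(E(0)*(1 + l))*v(Q(2)) = ((1 + 1/22)/(6 + 0))*(-6/5*(-5)) = ((23/22)/6)*6 = ((1/6)*(23/22))*6 = (23/132)*6 = 23/22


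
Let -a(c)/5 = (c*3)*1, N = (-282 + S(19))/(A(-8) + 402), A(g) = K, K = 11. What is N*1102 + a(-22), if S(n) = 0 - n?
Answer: -27916/59 ≈ -473.15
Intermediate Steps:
A(g) = 11
S(n) = -n
N = -43/59 (N = (-282 - 1*19)/(11 + 402) = (-282 - 19)/413 = -301*1/413 = -43/59 ≈ -0.72881)
a(c) = -15*c (a(c) = -5*c*3 = -5*3*c = -15*c)
N*1102 + a(-22) = -43/59*1102 - 15*(-22) = -47386/59 + 330 = -27916/59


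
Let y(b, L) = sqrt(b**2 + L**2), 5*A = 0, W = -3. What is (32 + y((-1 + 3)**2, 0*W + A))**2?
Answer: 1296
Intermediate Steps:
A = 0 (A = (1/5)*0 = 0)
y(b, L) = sqrt(L**2 + b**2)
(32 + y((-1 + 3)**2, 0*W + A))**2 = (32 + sqrt((0*(-3) + 0)**2 + ((-1 + 3)**2)**2))**2 = (32 + sqrt((0 + 0)**2 + (2**2)**2))**2 = (32 + sqrt(0**2 + 4**2))**2 = (32 + sqrt(0 + 16))**2 = (32 + sqrt(16))**2 = (32 + 4)**2 = 36**2 = 1296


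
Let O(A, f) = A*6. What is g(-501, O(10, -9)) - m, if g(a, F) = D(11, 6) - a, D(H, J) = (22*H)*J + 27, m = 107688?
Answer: -105708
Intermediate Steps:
O(A, f) = 6*A
D(H, J) = 27 + 22*H*J (D(H, J) = 22*H*J + 27 = 27 + 22*H*J)
g(a, F) = 1479 - a (g(a, F) = (27 + 22*11*6) - a = (27 + 1452) - a = 1479 - a)
g(-501, O(10, -9)) - m = (1479 - 1*(-501)) - 1*107688 = (1479 + 501) - 107688 = 1980 - 107688 = -105708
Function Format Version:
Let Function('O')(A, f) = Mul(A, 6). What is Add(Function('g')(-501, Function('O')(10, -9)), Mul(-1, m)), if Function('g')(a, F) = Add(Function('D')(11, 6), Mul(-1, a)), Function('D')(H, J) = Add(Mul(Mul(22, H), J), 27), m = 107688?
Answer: -105708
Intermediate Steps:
Function('O')(A, f) = Mul(6, A)
Function('D')(H, J) = Add(27, Mul(22, H, J)) (Function('D')(H, J) = Add(Mul(22, H, J), 27) = Add(27, Mul(22, H, J)))
Function('g')(a, F) = Add(1479, Mul(-1, a)) (Function('g')(a, F) = Add(Add(27, Mul(22, 11, 6)), Mul(-1, a)) = Add(Add(27, 1452), Mul(-1, a)) = Add(1479, Mul(-1, a)))
Add(Function('g')(-501, Function('O')(10, -9)), Mul(-1, m)) = Add(Add(1479, Mul(-1, -501)), Mul(-1, 107688)) = Add(Add(1479, 501), -107688) = Add(1980, -107688) = -105708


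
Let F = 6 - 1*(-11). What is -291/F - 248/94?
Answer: -15785/799 ≈ -19.756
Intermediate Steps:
F = 17 (F = 6 + 11 = 17)
-291/F - 248/94 = -291/17 - 248/94 = -291*1/17 - 248*1/94 = -291/17 - 124/47 = -15785/799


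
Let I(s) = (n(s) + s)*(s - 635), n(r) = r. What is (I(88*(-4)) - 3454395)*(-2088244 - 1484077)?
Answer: 9857987698587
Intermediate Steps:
I(s) = 2*s*(-635 + s) (I(s) = (s + s)*(s - 635) = (2*s)*(-635 + s) = 2*s*(-635 + s))
(I(88*(-4)) - 3454395)*(-2088244 - 1484077) = (2*(88*(-4))*(-635 + 88*(-4)) - 3454395)*(-2088244 - 1484077) = (2*(-352)*(-635 - 352) - 3454395)*(-3572321) = (2*(-352)*(-987) - 3454395)*(-3572321) = (694848 - 3454395)*(-3572321) = -2759547*(-3572321) = 9857987698587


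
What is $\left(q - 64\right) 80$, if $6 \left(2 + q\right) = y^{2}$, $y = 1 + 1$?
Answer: $- \frac{15680}{3} \approx -5226.7$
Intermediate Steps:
$y = 2$
$q = - \frac{4}{3}$ ($q = -2 + \frac{2^{2}}{6} = -2 + \frac{1}{6} \cdot 4 = -2 + \frac{2}{3} = - \frac{4}{3} \approx -1.3333$)
$\left(q - 64\right) 80 = \left(- \frac{4}{3} - 64\right) 80 = \left(- \frac{196}{3}\right) 80 = - \frac{15680}{3}$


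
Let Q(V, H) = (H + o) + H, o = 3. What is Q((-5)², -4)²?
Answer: 25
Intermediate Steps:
Q(V, H) = 3 + 2*H (Q(V, H) = (H + 3) + H = (3 + H) + H = 3 + 2*H)
Q((-5)², -4)² = (3 + 2*(-4))² = (3 - 8)² = (-5)² = 25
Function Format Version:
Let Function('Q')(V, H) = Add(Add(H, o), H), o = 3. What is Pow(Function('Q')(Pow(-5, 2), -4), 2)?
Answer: 25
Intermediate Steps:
Function('Q')(V, H) = Add(3, Mul(2, H)) (Function('Q')(V, H) = Add(Add(H, 3), H) = Add(Add(3, H), H) = Add(3, Mul(2, H)))
Pow(Function('Q')(Pow(-5, 2), -4), 2) = Pow(Add(3, Mul(2, -4)), 2) = Pow(Add(3, -8), 2) = Pow(-5, 2) = 25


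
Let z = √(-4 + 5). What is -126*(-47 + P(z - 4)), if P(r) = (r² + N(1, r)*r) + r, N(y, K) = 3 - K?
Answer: 7434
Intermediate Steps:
z = 1 (z = √1 = 1)
P(r) = r + r² + r*(3 - r) (P(r) = (r² + (3 - r)*r) + r = (r² + r*(3 - r)) + r = r + r² + r*(3 - r))
-126*(-47 + P(z - 4)) = -126*(-47 + 4*(1 - 4)) = -126*(-47 + 4*(-3)) = -126*(-47 - 12) = -126*(-59) = 7434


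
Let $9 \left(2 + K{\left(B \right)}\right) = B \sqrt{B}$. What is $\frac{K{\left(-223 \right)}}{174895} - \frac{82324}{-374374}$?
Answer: $\frac{93489008}{425169745} - \frac{223 i \sqrt{223}}{1574055} \approx 0.21989 - 0.0021156 i$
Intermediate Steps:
$K{\left(B \right)} = -2 + \frac{B^{\frac{3}{2}}}{9}$ ($K{\left(B \right)} = -2 + \frac{B \sqrt{B}}{9} = -2 + \frac{B^{\frac{3}{2}}}{9}$)
$\frac{K{\left(-223 \right)}}{174895} - \frac{82324}{-374374} = \frac{-2 + \frac{\left(-223\right)^{\frac{3}{2}}}{9}}{174895} - \frac{82324}{-374374} = \left(-2 + \frac{\left(-223\right) i \sqrt{223}}{9}\right) \frac{1}{174895} - - \frac{3742}{17017} = \left(-2 - \frac{223 i \sqrt{223}}{9}\right) \frac{1}{174895} + \frac{3742}{17017} = \left(- \frac{2}{174895} - \frac{223 i \sqrt{223}}{1574055}\right) + \frac{3742}{17017} = \frac{93489008}{425169745} - \frac{223 i \sqrt{223}}{1574055}$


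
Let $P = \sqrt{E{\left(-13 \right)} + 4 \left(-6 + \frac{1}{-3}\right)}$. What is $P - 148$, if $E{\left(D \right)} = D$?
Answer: $-148 + \frac{i \sqrt{345}}{3} \approx -148.0 + 6.1914 i$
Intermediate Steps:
$P = \frac{i \sqrt{345}}{3}$ ($P = \sqrt{-13 + 4 \left(-6 + \frac{1}{-3}\right)} = \sqrt{-13 + 4 \left(-6 - \frac{1}{3}\right)} = \sqrt{-13 + 4 \left(- \frac{19}{3}\right)} = \sqrt{-13 - \frac{76}{3}} = \sqrt{- \frac{115}{3}} = \frac{i \sqrt{345}}{3} \approx 6.1914 i$)
$P - 148 = \frac{i \sqrt{345}}{3} - 148 = -148 + \frac{i \sqrt{345}}{3}$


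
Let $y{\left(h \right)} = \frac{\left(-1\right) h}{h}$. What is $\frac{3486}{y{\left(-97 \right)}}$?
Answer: $-3486$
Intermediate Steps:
$y{\left(h \right)} = -1$
$\frac{3486}{y{\left(-97 \right)}} = \frac{3486}{-1} = 3486 \left(-1\right) = -3486$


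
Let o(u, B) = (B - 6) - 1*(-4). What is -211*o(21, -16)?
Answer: 3798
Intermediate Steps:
o(u, B) = -2 + B (o(u, B) = (-6 + B) + 4 = -2 + B)
-211*o(21, -16) = -211*(-2 - 16) = -211*(-18) = 3798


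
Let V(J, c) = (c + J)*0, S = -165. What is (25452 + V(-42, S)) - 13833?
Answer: 11619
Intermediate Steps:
V(J, c) = 0 (V(J, c) = (J + c)*0 = 0)
(25452 + V(-42, S)) - 13833 = (25452 + 0) - 13833 = 25452 - 13833 = 11619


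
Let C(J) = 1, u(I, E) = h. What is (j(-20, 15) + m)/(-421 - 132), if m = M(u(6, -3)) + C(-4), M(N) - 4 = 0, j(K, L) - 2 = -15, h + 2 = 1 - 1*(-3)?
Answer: 8/553 ≈ 0.014467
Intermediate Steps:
h = 2 (h = -2 + (1 - 1*(-3)) = -2 + (1 + 3) = -2 + 4 = 2)
u(I, E) = 2
j(K, L) = -13 (j(K, L) = 2 - 15 = -13)
M(N) = 4 (M(N) = 4 + 0 = 4)
m = 5 (m = 4 + 1 = 5)
(j(-20, 15) + m)/(-421 - 132) = (-13 + 5)/(-421 - 132) = -8/(-553) = -8*(-1/553) = 8/553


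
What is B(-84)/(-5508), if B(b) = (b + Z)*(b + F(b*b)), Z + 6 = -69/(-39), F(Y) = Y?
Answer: 666407/5967 ≈ 111.68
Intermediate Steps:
Z = -55/13 (Z = -6 - 69/(-39) = -6 - 69*(-1/39) = -6 + 23/13 = -55/13 ≈ -4.2308)
B(b) = (-55/13 + b)*(b + b²) (B(b) = (b - 55/13)*(b + b*b) = (-55/13 + b)*(b + b²))
B(-84)/(-5508) = ((1/13)*(-84)*(-55 - 42*(-84) + 13*(-84)²))/(-5508) = ((1/13)*(-84)*(-55 + 3528 + 13*7056))*(-1/5508) = ((1/13)*(-84)*(-55 + 3528 + 91728))*(-1/5508) = ((1/13)*(-84)*95201)*(-1/5508) = -7996884/13*(-1/5508) = 666407/5967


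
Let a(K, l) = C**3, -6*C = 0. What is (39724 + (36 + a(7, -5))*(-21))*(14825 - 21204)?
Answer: -248576872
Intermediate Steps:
C = 0 (C = -1/6*0 = 0)
a(K, l) = 0 (a(K, l) = 0**3 = 0)
(39724 + (36 + a(7, -5))*(-21))*(14825 - 21204) = (39724 + (36 + 0)*(-21))*(14825 - 21204) = (39724 + 36*(-21))*(-6379) = (39724 - 756)*(-6379) = 38968*(-6379) = -248576872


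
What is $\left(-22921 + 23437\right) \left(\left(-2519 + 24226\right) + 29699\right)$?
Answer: $26525496$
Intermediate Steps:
$\left(-22921 + 23437\right) \left(\left(-2519 + 24226\right) + 29699\right) = 516 \left(21707 + 29699\right) = 516 \cdot 51406 = 26525496$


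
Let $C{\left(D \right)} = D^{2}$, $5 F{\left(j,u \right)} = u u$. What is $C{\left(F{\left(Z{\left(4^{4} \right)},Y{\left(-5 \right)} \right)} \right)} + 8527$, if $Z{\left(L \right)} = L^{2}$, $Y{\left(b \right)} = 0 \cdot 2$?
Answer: $8527$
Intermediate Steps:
$Y{\left(b \right)} = 0$
$F{\left(j,u \right)} = \frac{u^{2}}{5}$ ($F{\left(j,u \right)} = \frac{u u}{5} = \frac{u^{2}}{5}$)
$C{\left(F{\left(Z{\left(4^{4} \right)},Y{\left(-5 \right)} \right)} \right)} + 8527 = \left(\frac{0^{2}}{5}\right)^{2} + 8527 = \left(\frac{1}{5} \cdot 0\right)^{2} + 8527 = 0^{2} + 8527 = 0 + 8527 = 8527$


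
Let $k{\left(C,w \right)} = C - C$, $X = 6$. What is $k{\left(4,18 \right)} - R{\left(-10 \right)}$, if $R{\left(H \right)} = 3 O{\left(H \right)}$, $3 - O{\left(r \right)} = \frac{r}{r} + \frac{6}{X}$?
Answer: $-3$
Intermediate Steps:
$O{\left(r \right)} = 1$ ($O{\left(r \right)} = 3 - \left(\frac{r}{r} + \frac{6}{6}\right) = 3 - \left(1 + 6 \cdot \frac{1}{6}\right) = 3 - \left(1 + 1\right) = 3 - 2 = 1$)
$k{\left(C,w \right)} = 0$
$R{\left(H \right)} = 3$ ($R{\left(H \right)} = 3 \cdot 1 = 3$)
$k{\left(4,18 \right)} - R{\left(-10 \right)} = 0 - 3 = -3$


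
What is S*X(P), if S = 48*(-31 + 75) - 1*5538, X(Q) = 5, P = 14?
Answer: -17130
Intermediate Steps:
S = -3426 (S = 48*44 - 5538 = 2112 - 5538 = -3426)
S*X(P) = -3426*5 = -17130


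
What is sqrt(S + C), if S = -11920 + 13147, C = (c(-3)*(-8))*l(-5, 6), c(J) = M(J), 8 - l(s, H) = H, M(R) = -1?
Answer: sqrt(1243) ≈ 35.256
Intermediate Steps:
l(s, H) = 8 - H
c(J) = -1
C = 16 (C = (-1*(-8))*(8 - 1*6) = 8*(8 - 6) = 8*2 = 16)
S = 1227
sqrt(S + C) = sqrt(1227 + 16) = sqrt(1243)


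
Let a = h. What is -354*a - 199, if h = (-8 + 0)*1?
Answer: 2633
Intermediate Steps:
h = -8 (h = -8*1 = -8)
a = -8
-354*a - 199 = -354*(-8) - 199 = 2832 - 199 = 2633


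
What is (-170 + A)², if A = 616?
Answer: 198916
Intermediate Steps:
(-170 + A)² = (-170 + 616)² = 446² = 198916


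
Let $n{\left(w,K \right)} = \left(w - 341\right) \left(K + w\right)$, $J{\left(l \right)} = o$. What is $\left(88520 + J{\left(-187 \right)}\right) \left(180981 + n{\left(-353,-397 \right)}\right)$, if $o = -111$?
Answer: $62017233729$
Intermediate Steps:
$J{\left(l \right)} = -111$
$n{\left(w,K \right)} = \left(-341 + w\right) \left(K + w\right)$
$\left(88520 + J{\left(-187 \right)}\right) \left(180981 + n{\left(-353,-397 \right)}\right) = \left(88520 - 111\right) \left(180981 - \left(-395891 - 124609\right)\right) = 88409 \left(180981 + \left(124609 + 135377 + 120373 + 140141\right)\right) = 88409 \left(180981 + 520500\right) = 88409 \cdot 701481 = 62017233729$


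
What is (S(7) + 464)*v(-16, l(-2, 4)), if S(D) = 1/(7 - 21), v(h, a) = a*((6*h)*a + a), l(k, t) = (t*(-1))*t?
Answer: -78979200/7 ≈ -1.1283e+7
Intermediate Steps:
l(k, t) = -t**2 (l(k, t) = (-t)*t = -t**2)
v(h, a) = a*(a + 6*a*h) (v(h, a) = a*(6*a*h + a) = a*(a + 6*a*h))
S(D) = -1/14 (S(D) = 1/(-14) = -1/14)
(S(7) + 464)*v(-16, l(-2, 4)) = (-1/14 + 464)*((-1*4**2)**2*(1 + 6*(-16))) = 6495*((-1*16)**2*(1 - 96))/14 = 6495*((-16)**2*(-95))/14 = 6495*(256*(-95))/14 = (6495/14)*(-24320) = -78979200/7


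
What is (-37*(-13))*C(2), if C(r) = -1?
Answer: -481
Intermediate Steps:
(-37*(-13))*C(2) = -37*(-13)*(-1) = 481*(-1) = -481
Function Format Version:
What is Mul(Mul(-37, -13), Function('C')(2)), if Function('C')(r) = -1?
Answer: -481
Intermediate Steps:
Mul(Mul(-37, -13), Function('C')(2)) = Mul(Mul(-37, -13), -1) = Mul(481, -1) = -481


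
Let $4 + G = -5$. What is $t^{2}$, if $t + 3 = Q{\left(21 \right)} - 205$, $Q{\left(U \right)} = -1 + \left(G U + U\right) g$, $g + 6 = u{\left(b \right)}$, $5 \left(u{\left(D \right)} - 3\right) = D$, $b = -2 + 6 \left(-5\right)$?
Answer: $\frac{46936201}{25} \approx 1.8774 \cdot 10^{6}$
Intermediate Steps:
$G = -9$ ($G = -4 - 5 = -9$)
$b = -32$ ($b = -2 - 30 = -32$)
$u{\left(D \right)} = 3 + \frac{D}{5}$
$g = - \frac{47}{5}$ ($g = -6 + \left(3 + \frac{1}{5} \left(-32\right)\right) = -6 + \left(3 - \frac{32}{5}\right) = -6 - \frac{17}{5} = - \frac{47}{5} \approx -9.4$)
$Q{\left(U \right)} = -1 + \frac{376 U}{5}$ ($Q{\left(U \right)} = -1 + \left(- 9 U + U\right) \left(- \frac{47}{5}\right) = -1 + - 8 U \left(- \frac{47}{5}\right) = -1 + \frac{376 U}{5}$)
$t = \frac{6851}{5}$ ($t = -3 + \left(\left(-1 + \frac{376}{5} \cdot 21\right) - 205\right) = -3 + \left(\left(-1 + \frac{7896}{5}\right) - 205\right) = -3 + \left(\frac{7891}{5} - 205\right) = -3 + \frac{6866}{5} = \frac{6851}{5} \approx 1370.2$)
$t^{2} = \left(\frac{6851}{5}\right)^{2} = \frac{46936201}{25}$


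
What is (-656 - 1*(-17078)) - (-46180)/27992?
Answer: 114932701/6998 ≈ 16424.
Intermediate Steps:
(-656 - 1*(-17078)) - (-46180)/27992 = (-656 + 17078) - (-46180)/27992 = 16422 - 1*(-11545/6998) = 16422 + 11545/6998 = 114932701/6998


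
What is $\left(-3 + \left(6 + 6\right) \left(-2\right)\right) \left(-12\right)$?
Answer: $324$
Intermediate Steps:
$\left(-3 + \left(6 + 6\right) \left(-2\right)\right) \left(-12\right) = \left(-3 + 12 \left(-2\right)\right) \left(-12\right) = \left(-3 - 24\right) \left(-12\right) = \left(-27\right) \left(-12\right) = 324$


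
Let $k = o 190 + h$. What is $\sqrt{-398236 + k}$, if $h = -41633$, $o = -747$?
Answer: $i \sqrt{581799} \approx 762.76 i$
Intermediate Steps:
$k = -183563$ ($k = \left(-747\right) 190 - 41633 = -141930 - 41633 = -183563$)
$\sqrt{-398236 + k} = \sqrt{-398236 - 183563} = \sqrt{-581799} = i \sqrt{581799}$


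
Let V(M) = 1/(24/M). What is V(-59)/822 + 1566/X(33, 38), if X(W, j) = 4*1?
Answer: 7723453/19728 ≈ 391.50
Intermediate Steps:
V(M) = M/24
X(W, j) = 4
V(-59)/822 + 1566/X(33, 38) = ((1/24)*(-59))/822 + 1566/4 = -59/24*1/822 + 1566*(¼) = -59/19728 + 783/2 = 7723453/19728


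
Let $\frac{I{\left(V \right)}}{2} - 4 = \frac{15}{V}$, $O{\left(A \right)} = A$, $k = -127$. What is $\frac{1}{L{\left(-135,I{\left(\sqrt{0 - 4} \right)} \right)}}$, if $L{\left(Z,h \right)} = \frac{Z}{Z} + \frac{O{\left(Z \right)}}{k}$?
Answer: $\frac{127}{262} \approx 0.48473$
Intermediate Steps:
$I{\left(V \right)} = 8 + \frac{30}{V}$ ($I{\left(V \right)} = 8 + 2 \frac{15}{V} = 8 + \frac{30}{V}$)
$L{\left(Z,h \right)} = 1 - \frac{Z}{127}$ ($L{\left(Z,h \right)} = \frac{Z}{Z} + \frac{Z}{-127} = 1 + Z \left(- \frac{1}{127}\right) = 1 - \frac{Z}{127}$)
$\frac{1}{L{\left(-135,I{\left(\sqrt{0 - 4} \right)} \right)}} = \frac{1}{1 - - \frac{135}{127}} = \frac{1}{1 + \frac{135}{127}} = \frac{1}{\frac{262}{127}} = \frac{127}{262}$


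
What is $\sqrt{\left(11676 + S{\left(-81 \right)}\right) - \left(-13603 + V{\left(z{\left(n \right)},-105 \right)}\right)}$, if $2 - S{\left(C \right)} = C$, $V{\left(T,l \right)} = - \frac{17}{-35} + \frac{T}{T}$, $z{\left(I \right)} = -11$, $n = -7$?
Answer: $\frac{\sqrt{31066630}}{35} \approx 159.25$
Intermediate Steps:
$V{\left(T,l \right)} = \frac{52}{35}$ ($V{\left(T,l \right)} = \left(-17\right) \left(- \frac{1}{35}\right) + 1 = \frac{17}{35} + 1 = \frac{52}{35}$)
$S{\left(C \right)} = 2 - C$
$\sqrt{\left(11676 + S{\left(-81 \right)}\right) - \left(-13603 + V{\left(z{\left(n \right)},-105 \right)}\right)} = \sqrt{\left(11676 + \left(2 - -81\right)\right) + \left(13603 - \frac{52}{35}\right)} = \sqrt{\left(11676 + \left(2 + 81\right)\right) + \left(13603 - \frac{52}{35}\right)} = \sqrt{\left(11676 + 83\right) + \frac{476053}{35}} = \sqrt{11759 + \frac{476053}{35}} = \sqrt{\frac{887618}{35}} = \frac{\sqrt{31066630}}{35}$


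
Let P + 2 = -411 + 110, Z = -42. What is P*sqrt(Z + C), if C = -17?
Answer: -303*I*sqrt(59) ≈ -2327.4*I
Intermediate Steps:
P = -303 (P = -2 + (-411 + 110) = -2 - 301 = -303)
P*sqrt(Z + C) = -303*sqrt(-42 - 17) = -303*I*sqrt(59)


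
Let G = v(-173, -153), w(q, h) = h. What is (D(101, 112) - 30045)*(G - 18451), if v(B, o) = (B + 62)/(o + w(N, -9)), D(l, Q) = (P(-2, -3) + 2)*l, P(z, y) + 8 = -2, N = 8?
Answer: 30739368401/54 ≈ 5.6925e+8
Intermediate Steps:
P(z, y) = -10 (P(z, y) = -8 - 2 = -10)
D(l, Q) = -8*l (D(l, Q) = (-10 + 2)*l = -8*l)
v(B, o) = (62 + B)/(-9 + o) (v(B, o) = (B + 62)/(o - 9) = (62 + B)/(-9 + o))
G = 37/54 (G = (62 - 173)/(-9 - 153) = -111/(-162) = -1/162*(-111) = 37/54 ≈ 0.68519)
(D(101, 112) - 30045)*(G - 18451) = (-8*101 - 30045)*(37/54 - 18451) = (-808 - 30045)*(-996317/54) = -30853*(-996317/54) = 30739368401/54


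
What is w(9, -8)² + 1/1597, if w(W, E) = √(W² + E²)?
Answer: 231566/1597 ≈ 145.00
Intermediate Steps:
w(W, E) = √(E² + W²)
w(9, -8)² + 1/1597 = (√((-8)² + 9²))² + 1/1597 = (√(64 + 81))² + 1/1597 = (√145)² + 1/1597 = 145 + 1/1597 = 231566/1597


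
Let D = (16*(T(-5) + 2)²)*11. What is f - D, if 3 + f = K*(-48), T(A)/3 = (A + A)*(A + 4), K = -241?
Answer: -168659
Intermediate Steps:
T(A) = 6*A*(4 + A) (T(A) = 3*((A + A)*(A + 4)) = 3*((2*A)*(4 + A)) = 3*(2*A*(4 + A)) = 6*A*(4 + A))
D = 180224 (D = (16*(6*(-5)*(4 - 5) + 2)²)*11 = (16*(6*(-5)*(-1) + 2)²)*11 = (16*(30 + 2)²)*11 = (16*32²)*11 = (16*1024)*11 = 16384*11 = 180224)
f = 11565 (f = -3 - 241*(-48) = -3 + 11568 = 11565)
f - D = 11565 - 1*180224 = 11565 - 180224 = -168659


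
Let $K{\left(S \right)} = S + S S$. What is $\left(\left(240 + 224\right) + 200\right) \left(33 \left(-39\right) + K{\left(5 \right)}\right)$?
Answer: $-834648$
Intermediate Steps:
$K{\left(S \right)} = S + S^{2}$
$\left(\left(240 + 224\right) + 200\right) \left(33 \left(-39\right) + K{\left(5 \right)}\right) = \left(\left(240 + 224\right) + 200\right) \left(33 \left(-39\right) + 5 \left(1 + 5\right)\right) = \left(464 + 200\right) \left(-1287 + 5 \cdot 6\right) = 664 \left(-1287 + 30\right) = 664 \left(-1257\right) = -834648$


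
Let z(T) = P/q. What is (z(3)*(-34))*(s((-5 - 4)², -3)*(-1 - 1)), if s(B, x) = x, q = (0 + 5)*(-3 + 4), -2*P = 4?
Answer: 408/5 ≈ 81.600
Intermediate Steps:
P = -2 (P = -½*4 = -2)
q = 5 (q = 5*1 = 5)
z(T) = -⅖ (z(T) = -2/5 = -2*⅕ = -⅖)
(z(3)*(-34))*(s((-5 - 4)², -3)*(-1 - 1)) = (-⅖*(-34))*(-3*(-1 - 1)) = 68*(-3*(-2))/5 = (68/5)*6 = 408/5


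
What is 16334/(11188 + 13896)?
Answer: 8167/12542 ≈ 0.65117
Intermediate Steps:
16334/(11188 + 13896) = 16334/25084 = 16334*(1/25084) = 8167/12542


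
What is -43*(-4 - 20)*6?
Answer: 6192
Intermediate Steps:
-43*(-4 - 20)*6 = -43*(-24)*6 = 1032*6 = 6192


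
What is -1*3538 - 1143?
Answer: -4681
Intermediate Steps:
-1*3538 - 1143 = -3538 - 1143 = -4681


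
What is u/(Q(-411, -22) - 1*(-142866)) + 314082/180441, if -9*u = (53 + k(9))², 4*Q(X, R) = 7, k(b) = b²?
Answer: 59349585082/34372266237 ≈ 1.7267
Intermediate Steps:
Q(X, R) = 7/4 (Q(X, R) = (¼)*7 = 7/4)
u = -17956/9 (u = -(53 + 9²)²/9 = -(53 + 81)²/9 = -⅑*134² = -⅑*17956 = -17956/9 ≈ -1995.1)
u/(Q(-411, -22) - 1*(-142866)) + 314082/180441 = -17956/(9*(7/4 - 1*(-142866))) + 314082/180441 = -17956/(9*(7/4 + 142866)) + 314082*(1/180441) = -17956/(9*571471/4) + 34898/20049 = -17956/9*4/571471 + 34898/20049 = -71824/5143239 + 34898/20049 = 59349585082/34372266237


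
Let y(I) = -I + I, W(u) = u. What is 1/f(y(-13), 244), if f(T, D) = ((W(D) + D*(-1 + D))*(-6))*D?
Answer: -1/87160704 ≈ -1.1473e-8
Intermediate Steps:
y(I) = 0
f(T, D) = D*(-6*D - 6*D*(-1 + D)) (f(T, D) = ((D + D*(-1 + D))*(-6))*D = (-6*D - 6*D*(-1 + D))*D = D*(-6*D - 6*D*(-1 + D)))
1/f(y(-13), 244) = 1/(-6*244**3) = 1/(-6*14526784) = 1/(-87160704) = -1/87160704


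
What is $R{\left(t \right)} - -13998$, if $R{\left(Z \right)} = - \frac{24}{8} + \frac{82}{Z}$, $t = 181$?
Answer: $\frac{2533177}{181} \approx 13995.0$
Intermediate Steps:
$R{\left(Z \right)} = -3 + \frac{82}{Z}$ ($R{\left(Z \right)} = \left(-24\right) \frac{1}{8} + \frac{82}{Z} = -3 + \frac{82}{Z}$)
$R{\left(t \right)} - -13998 = \left(-3 + \frac{82}{181}\right) - -13998 = \left(-3 + 82 \cdot \frac{1}{181}\right) + 13998 = \left(-3 + \frac{82}{181}\right) + 13998 = - \frac{461}{181} + 13998 = \frac{2533177}{181}$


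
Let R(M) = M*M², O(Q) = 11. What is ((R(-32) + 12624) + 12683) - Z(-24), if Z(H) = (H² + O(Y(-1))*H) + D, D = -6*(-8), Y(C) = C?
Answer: -7821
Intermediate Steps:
D = 48
Z(H) = 48 + H² + 11*H (Z(H) = (H² + 11*H) + 48 = 48 + H² + 11*H)
R(M) = M³
((R(-32) + 12624) + 12683) - Z(-24) = (((-32)³ + 12624) + 12683) - (48 + (-24)² + 11*(-24)) = ((-32768 + 12624) + 12683) - (48 + 576 - 264) = (-20144 + 12683) - 1*360 = -7461 - 360 = -7821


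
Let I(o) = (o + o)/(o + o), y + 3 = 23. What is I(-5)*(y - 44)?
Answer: -24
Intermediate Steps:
y = 20 (y = -3 + 23 = 20)
I(o) = 1 (I(o) = (2*o)/((2*o)) = (2*o)*(1/(2*o)) = 1)
I(-5)*(y - 44) = 1*(20 - 44) = 1*(-24) = -24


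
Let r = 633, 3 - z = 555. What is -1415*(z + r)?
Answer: -114615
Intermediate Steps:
z = -552 (z = 3 - 1*555 = 3 - 555 = -552)
-1415*(z + r) = -1415*(-552 + 633) = -1415*81 = -114615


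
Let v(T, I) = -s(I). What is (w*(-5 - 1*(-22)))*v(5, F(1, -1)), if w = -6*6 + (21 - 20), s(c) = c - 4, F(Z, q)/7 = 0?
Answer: -2380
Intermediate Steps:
F(Z, q) = 0 (F(Z, q) = 7*0 = 0)
s(c) = -4 + c
v(T, I) = 4 - I (v(T, I) = -(-4 + I) = 4 - I)
w = -35 (w = -36 + 1 = -35)
(w*(-5 - 1*(-22)))*v(5, F(1, -1)) = (-35*(-5 - 1*(-22)))*(4 - 1*0) = (-35*(-5 + 22))*(4 + 0) = -35*17*4 = -595*4 = -2380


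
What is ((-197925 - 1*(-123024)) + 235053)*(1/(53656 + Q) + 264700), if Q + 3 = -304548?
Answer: 10635999649627848/250895 ≈ 4.2392e+10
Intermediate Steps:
Q = -304551 (Q = -3 - 304548 = -304551)
((-197925 - 1*(-123024)) + 235053)*(1/(53656 + Q) + 264700) = ((-197925 - 1*(-123024)) + 235053)*(1/(53656 - 304551) + 264700) = ((-197925 + 123024) + 235053)*(1/(-250895) + 264700) = (-74901 + 235053)*(-1/250895 + 264700) = 160152*(66411906499/250895) = 10635999649627848/250895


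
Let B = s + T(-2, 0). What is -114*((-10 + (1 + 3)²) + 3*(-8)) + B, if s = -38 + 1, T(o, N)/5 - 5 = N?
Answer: 2040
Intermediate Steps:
T(o, N) = 25 + 5*N
s = -37
B = -12 (B = -37 + (25 + 5*0) = -37 + (25 + 0) = -37 + 25 = -12)
-114*((-10 + (1 + 3)²) + 3*(-8)) + B = -114*((-10 + (1 + 3)²) + 3*(-8)) - 12 = -114*((-10 + 4²) - 24) - 12 = -114*((-10 + 16) - 24) - 12 = -114*(6 - 24) - 12 = -114*(-18) - 12 = 2052 - 12 = 2040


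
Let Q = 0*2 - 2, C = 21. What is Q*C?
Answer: -42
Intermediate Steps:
Q = -2 (Q = 0 - 2 = -2)
Q*C = -2*21 = -42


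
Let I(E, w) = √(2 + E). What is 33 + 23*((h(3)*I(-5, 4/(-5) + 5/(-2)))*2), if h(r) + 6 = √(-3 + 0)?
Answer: -105 - 276*I*√3 ≈ -105.0 - 478.05*I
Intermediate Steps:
h(r) = -6 + I*√3 (h(r) = -6 + √(-3 + 0) = -6 + √(-3) = -6 + I*√3)
33 + 23*((h(3)*I(-5, 4/(-5) + 5/(-2)))*2) = 33 + 23*(((-6 + I*√3)*√(2 - 5))*2) = 33 + 23*(((-6 + I*√3)*√(-3))*2) = 33 + 23*(((-6 + I*√3)*(I*√3))*2) = 33 + 23*((I*√3*(-6 + I*√3))*2) = 33 + 23*(2*I*√3*(-6 + I*√3)) = 33 + 46*I*√3*(-6 + I*√3)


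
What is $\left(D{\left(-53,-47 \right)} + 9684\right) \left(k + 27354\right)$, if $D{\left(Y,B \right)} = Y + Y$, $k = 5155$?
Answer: $311371202$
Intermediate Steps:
$D{\left(Y,B \right)} = 2 Y$
$\left(D{\left(-53,-47 \right)} + 9684\right) \left(k + 27354\right) = \left(2 \left(-53\right) + 9684\right) \left(5155 + 27354\right) = \left(-106 + 9684\right) 32509 = 9578 \cdot 32509 = 311371202$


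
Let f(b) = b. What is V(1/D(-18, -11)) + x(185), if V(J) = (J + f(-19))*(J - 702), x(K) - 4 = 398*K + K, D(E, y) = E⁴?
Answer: 960466628234737/11019960576 ≈ 87157.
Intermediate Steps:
x(K) = 4 + 399*K (x(K) = 4 + (398*K + K) = 4 + 399*K)
V(J) = (-702 + J)*(-19 + J) (V(J) = (J - 19)*(J - 702) = (-19 + J)*(-702 + J) = (-702 + J)*(-19 + J))
V(1/D(-18, -11)) + x(185) = (13338 + (1/((-18)⁴))² - 721/((-18)⁴)) + (4 + 399*185) = (13338 + (1/104976)² - 721/104976) + (4 + 73815) = (13338 + (1/104976)² - 721*1/104976) + 73819 = (13338 + 1/11019960576 - 721/104976) + 73819 = 146984158474993/11019960576 + 73819 = 960466628234737/11019960576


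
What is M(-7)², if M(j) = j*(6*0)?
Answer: 0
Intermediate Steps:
M(j) = 0 (M(j) = j*0 = 0)
M(-7)² = 0² = 0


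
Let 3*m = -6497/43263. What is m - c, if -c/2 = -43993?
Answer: -11419621451/129789 ≈ -87986.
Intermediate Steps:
c = 87986 (c = -2*(-43993) = 87986)
m = -6497/129789 (m = (-6497/43263)/3 = (-6497*1/43263)/3 = (⅓)*(-6497/43263) = -6497/129789 ≈ -0.050058)
m - c = -6497/129789 - 1*87986 = -6497/129789 - 87986 = -11419621451/129789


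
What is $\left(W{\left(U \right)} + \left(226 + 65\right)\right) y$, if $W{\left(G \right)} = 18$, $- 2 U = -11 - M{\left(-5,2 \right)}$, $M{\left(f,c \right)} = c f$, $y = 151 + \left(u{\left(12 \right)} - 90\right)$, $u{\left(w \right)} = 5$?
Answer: $20394$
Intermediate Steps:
$y = 66$ ($y = 151 + \left(5 - 90\right) = 151 - 85 = 66$)
$U = \frac{1}{2}$ ($U = - \frac{-11 - 2 \left(-5\right)}{2} = - \frac{-11 - -10}{2} = - \frac{-11 + 10}{2} = \left(- \frac{1}{2}\right) \left(-1\right) = \frac{1}{2} \approx 0.5$)
$\left(W{\left(U \right)} + \left(226 + 65\right)\right) y = \left(18 + \left(226 + 65\right)\right) 66 = \left(18 + 291\right) 66 = 309 \cdot 66 = 20394$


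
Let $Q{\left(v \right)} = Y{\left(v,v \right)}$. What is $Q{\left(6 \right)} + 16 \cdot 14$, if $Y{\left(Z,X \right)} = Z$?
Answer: $230$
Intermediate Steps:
$Q{\left(v \right)} = v$
$Q{\left(6 \right)} + 16 \cdot 14 = 6 + 16 \cdot 14 = 6 + 224 = 230$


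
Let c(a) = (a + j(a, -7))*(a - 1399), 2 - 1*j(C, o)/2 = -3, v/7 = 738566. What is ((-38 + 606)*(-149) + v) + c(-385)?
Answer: 5754330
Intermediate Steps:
v = 5169962 (v = 7*738566 = 5169962)
j(C, o) = 10 (j(C, o) = 4 - 2*(-3) = 4 + 6 = 10)
c(a) = (-1399 + a)*(10 + a) (c(a) = (a + 10)*(a - 1399) = (10 + a)*(-1399 + a) = (-1399 + a)*(10 + a))
((-38 + 606)*(-149) + v) + c(-385) = ((-38 + 606)*(-149) + 5169962) + (-13990 + (-385)² - 1389*(-385)) = (568*(-149) + 5169962) + (-13990 + 148225 + 534765) = (-84632 + 5169962) + 669000 = 5085330 + 669000 = 5754330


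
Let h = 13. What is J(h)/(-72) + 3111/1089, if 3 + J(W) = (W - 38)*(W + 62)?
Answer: 14007/484 ≈ 28.940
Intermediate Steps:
J(W) = -3 + (-38 + W)*(62 + W) (J(W) = -3 + (W - 38)*(W + 62) = -3 + (-38 + W)*(62 + W))
J(h)/(-72) + 3111/1089 = (-2359 + 13² + 24*13)/(-72) + 3111/1089 = (-2359 + 169 + 312)*(-1/72) + 3111*(1/1089) = -1878*(-1/72) + 1037/363 = 313/12 + 1037/363 = 14007/484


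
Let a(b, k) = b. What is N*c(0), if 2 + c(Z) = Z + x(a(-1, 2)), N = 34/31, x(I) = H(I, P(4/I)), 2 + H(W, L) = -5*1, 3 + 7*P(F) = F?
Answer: -306/31 ≈ -9.8710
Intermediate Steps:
P(F) = -3/7 + F/7
H(W, L) = -7 (H(W, L) = -2 - 5*1 = -2 - 5 = -7)
x(I) = -7
N = 34/31 (N = 34*(1/31) = 34/31 ≈ 1.0968)
c(Z) = -9 + Z (c(Z) = -2 + (Z - 7) = -2 + (-7 + Z) = -9 + Z)
N*c(0) = 34*(-9 + 0)/31 = (34/31)*(-9) = -306/31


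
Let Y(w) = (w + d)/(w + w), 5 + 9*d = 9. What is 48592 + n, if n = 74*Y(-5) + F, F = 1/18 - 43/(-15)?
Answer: 1458859/30 ≈ 48629.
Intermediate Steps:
d = 4/9 (d = -5/9 + (⅑)*9 = -5/9 + 1 = 4/9 ≈ 0.44444)
F = 263/90 (F = 1*(1/18) - 43*(-1/15) = 1/18 + 43/15 = 263/90 ≈ 2.9222)
Y(w) = (4/9 + w)/(2*w) (Y(w) = (w + 4/9)/(w + w) = (4/9 + w)/((2*w)) = (4/9 + w)*(1/(2*w)) = (4/9 + w)/(2*w))
n = 1099/30 (n = 74*((1/18)*(4 + 9*(-5))/(-5)) + 263/90 = 74*((1/18)*(-⅕)*(4 - 45)) + 263/90 = 74*((1/18)*(-⅕)*(-41)) + 263/90 = 74*(41/90) + 263/90 = 1517/45 + 263/90 = 1099/30 ≈ 36.633)
48592 + n = 48592 + 1099/30 = 1458859/30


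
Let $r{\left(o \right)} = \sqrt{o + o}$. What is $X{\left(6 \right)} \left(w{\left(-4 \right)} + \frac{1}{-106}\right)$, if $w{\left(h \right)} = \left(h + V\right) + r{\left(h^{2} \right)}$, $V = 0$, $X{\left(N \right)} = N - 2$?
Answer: $- \frac{850}{53} + 16 \sqrt{2} \approx 6.5897$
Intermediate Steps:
$X{\left(N \right)} = -2 + N$
$r{\left(o \right)} = \sqrt{2} \sqrt{o}$ ($r{\left(o \right)} = \sqrt{2 o} = \sqrt{2} \sqrt{o}$)
$w{\left(h \right)} = h + \sqrt{2} \sqrt{h^{2}}$ ($w{\left(h \right)} = \left(h + 0\right) + \sqrt{2} \sqrt{h^{2}} = h + \sqrt{2} \sqrt{h^{2}}$)
$X{\left(6 \right)} \left(w{\left(-4 \right)} + \frac{1}{-106}\right) = \left(-2 + 6\right) \left(\left(-4 + \sqrt{2} \sqrt{\left(-4\right)^{2}}\right) + \frac{1}{-106}\right) = 4 \left(\left(-4 + \sqrt{2} \sqrt{16}\right) - \frac{1}{106}\right) = 4 \left(\left(-4 + \sqrt{2} \cdot 4\right) - \frac{1}{106}\right) = 4 \left(\left(-4 + 4 \sqrt{2}\right) - \frac{1}{106}\right) = 4 \left(- \frac{425}{106} + 4 \sqrt{2}\right) = - \frac{850}{53} + 16 \sqrt{2}$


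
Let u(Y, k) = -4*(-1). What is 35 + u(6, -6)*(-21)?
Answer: -49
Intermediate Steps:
u(Y, k) = 4
35 + u(6, -6)*(-21) = 35 + 4*(-21) = 35 - 84 = -49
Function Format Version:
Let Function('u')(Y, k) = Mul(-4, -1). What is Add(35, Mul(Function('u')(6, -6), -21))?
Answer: -49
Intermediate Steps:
Function('u')(Y, k) = 4
Add(35, Mul(Function('u')(6, -6), -21)) = Add(35, Mul(4, -21)) = Add(35, -84) = -49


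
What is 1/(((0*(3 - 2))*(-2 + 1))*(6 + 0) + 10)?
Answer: 1/10 ≈ 0.10000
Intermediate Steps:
1/(((0*(3 - 2))*(-2 + 1))*(6 + 0) + 10) = 1/(((0*1)*(-1))*6 + 10) = 1/((0*(-1))*6 + 10) = 1/(0*6 + 10) = 1/(0 + 10) = 1/10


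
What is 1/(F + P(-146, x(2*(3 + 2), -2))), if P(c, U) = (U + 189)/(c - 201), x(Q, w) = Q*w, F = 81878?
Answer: 347/28411497 ≈ 1.2213e-5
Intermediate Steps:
P(c, U) = (189 + U)/(-201 + c)
1/(F + P(-146, x(2*(3 + 2), -2))) = 1/(81878 + (189 + (2*(3 + 2))*(-2))/(-201 - 146)) = 1/(81878 + (189 + (2*5)*(-2))/(-347)) = 1/(81878 - (189 + 10*(-2))/347) = 1/(81878 - (189 - 20)/347) = 1/(81878 - 1/347*169) = 1/(81878 - 169/347) = 1/(28411497/347) = 347/28411497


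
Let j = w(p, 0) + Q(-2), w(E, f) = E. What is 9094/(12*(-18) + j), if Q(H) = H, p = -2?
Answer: -4547/110 ≈ -41.336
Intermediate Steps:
j = -4 (j = -2 - 2 = -4)
9094/(12*(-18) + j) = 9094/(12*(-18) - 4) = 9094/(-216 - 4) = 9094/(-220) = 9094*(-1/220) = -4547/110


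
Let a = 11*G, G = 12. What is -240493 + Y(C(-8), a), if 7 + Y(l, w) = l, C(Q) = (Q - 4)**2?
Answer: -240356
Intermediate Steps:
a = 132 (a = 11*12 = 132)
C(Q) = (-4 + Q)**2
Y(l, w) = -7 + l
-240493 + Y(C(-8), a) = -240493 + (-7 + (-4 - 8)**2) = -240493 + (-7 + (-12)**2) = -240493 + (-7 + 144) = -240493 + 137 = -240356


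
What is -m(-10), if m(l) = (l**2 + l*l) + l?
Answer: -190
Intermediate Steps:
m(l) = l + 2*l**2 (m(l) = (l**2 + l**2) + l = 2*l**2 + l = l + 2*l**2)
-m(-10) = -(-10)*(1 + 2*(-10)) = -(-10)*(1 - 20) = -(-10)*(-19) = -1*190 = -190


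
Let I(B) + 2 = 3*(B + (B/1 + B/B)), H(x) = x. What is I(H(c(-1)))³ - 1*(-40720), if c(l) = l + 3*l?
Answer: 28553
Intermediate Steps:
c(l) = 4*l
I(B) = 1 + 6*B (I(B) = -2 + 3*(B + (B/1 + B/B)) = -2 + 3*(B + (B*1 + 1)) = -2 + 3*(B + (B + 1)) = -2 + 3*(B + (1 + B)) = -2 + 3*(1 + 2*B) = -2 + (3 + 6*B) = 1 + 6*B)
I(H(c(-1)))³ - 1*(-40720) = (1 + 6*(4*(-1)))³ - 1*(-40720) = (1 + 6*(-4))³ + 40720 = (1 - 24)³ + 40720 = (-23)³ + 40720 = -12167 + 40720 = 28553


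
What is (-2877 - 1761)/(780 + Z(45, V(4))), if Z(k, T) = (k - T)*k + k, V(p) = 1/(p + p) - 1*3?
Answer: -12368/7945 ≈ -1.5567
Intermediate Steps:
V(p) = -3 + 1/(2*p) (V(p) = 1/(2*p) - 3 = -3 + 1/(2*p))
Z(k, T) = k + k*(k - T) (Z(k, T) = k*(k - T) + k = k + k*(k - T))
(-2877 - 1761)/(780 + Z(45, V(4))) = (-2877 - 1761)/(780 + 45*(1 + 45 - (-3 + (½)/4))) = -4638/(780 + 45*(1 + 45 - (-3 + (½)*(¼)))) = -4638/(780 + 45*(1 + 45 - (-3 + ⅛))) = -4638/(780 + 45*(1 + 45 - 1*(-23/8))) = -4638/(780 + 45*(1 + 45 + 23/8)) = -4638/(780 + 45*(391/8)) = -4638/(780 + 17595/8) = -4638/23835/8 = -4638*8/23835 = -12368/7945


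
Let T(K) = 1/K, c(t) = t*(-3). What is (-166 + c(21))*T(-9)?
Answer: 229/9 ≈ 25.444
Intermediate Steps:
c(t) = -3*t
(-166 + c(21))*T(-9) = (-166 - 3*21)/(-9) = (-166 - 63)*(-1/9) = -229*(-1/9) = 229/9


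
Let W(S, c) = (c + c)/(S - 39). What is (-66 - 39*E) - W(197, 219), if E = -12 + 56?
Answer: -140997/79 ≈ -1784.8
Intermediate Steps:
W(S, c) = 2*c/(-39 + S) (W(S, c) = (2*c)/(-39 + S) = 2*c/(-39 + S))
E = 44
(-66 - 39*E) - W(197, 219) = (-66 - 39*44) - 2*219/(-39 + 197) = (-66 - 1716) - 2*219/158 = -1782 - 2*219/158 = -1782 - 1*219/79 = -1782 - 219/79 = -140997/79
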